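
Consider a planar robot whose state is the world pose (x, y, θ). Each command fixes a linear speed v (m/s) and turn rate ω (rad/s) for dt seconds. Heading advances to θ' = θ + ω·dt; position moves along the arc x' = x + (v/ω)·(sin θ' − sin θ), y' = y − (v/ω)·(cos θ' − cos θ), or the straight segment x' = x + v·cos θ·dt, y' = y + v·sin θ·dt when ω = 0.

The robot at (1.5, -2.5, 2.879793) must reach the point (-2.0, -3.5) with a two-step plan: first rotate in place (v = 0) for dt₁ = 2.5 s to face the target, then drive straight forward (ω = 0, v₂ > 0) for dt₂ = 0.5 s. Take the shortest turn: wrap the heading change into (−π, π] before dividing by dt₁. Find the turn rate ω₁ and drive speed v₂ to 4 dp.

ω₁ = 0.2160, v₂ = 7.2801

heading to target = atan2(-3.5−-2.5, -2−1.5) = -2.8633
Δθ = wrap(-2.8633 − 2.8798) = 0.5401; ω₁ = Δθ/dt₁ = 0.2160
distance = √((-2−1.5)² + (-3.5−-2.5)²) = 3.6401; v₂ = distance/dt₂ = 7.2801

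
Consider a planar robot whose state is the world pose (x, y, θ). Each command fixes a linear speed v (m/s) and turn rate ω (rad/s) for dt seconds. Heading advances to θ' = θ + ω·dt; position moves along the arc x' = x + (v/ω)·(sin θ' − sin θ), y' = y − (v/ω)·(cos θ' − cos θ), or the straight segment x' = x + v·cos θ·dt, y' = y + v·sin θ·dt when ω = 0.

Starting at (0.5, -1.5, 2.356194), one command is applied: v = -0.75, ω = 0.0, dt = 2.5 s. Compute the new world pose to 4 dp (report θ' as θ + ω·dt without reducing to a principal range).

(1.8258, -2.8258, 2.3562)

θ' = 2.3562 + 0.0·2.5 = 2.3562
ω = 0 → straight: x' = 0.5 + -0.75·cos(2.3562)·2.5 = 1.8258
y' = -1.5 + -0.75·sin(2.3562)·2.5 = -2.8258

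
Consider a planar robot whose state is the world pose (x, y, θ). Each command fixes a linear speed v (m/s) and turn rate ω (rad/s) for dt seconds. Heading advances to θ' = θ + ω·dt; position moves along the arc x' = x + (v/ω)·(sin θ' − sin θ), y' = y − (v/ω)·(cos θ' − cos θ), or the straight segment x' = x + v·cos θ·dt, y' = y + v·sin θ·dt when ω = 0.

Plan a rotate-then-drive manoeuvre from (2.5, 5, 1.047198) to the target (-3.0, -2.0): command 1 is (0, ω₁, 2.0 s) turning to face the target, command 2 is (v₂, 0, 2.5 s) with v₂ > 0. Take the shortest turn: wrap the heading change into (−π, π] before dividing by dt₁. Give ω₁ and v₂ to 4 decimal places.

ω₁ = 1.4996, v₂ = 3.5609

heading to target = atan2(-2−5, -3−2.5) = -2.2368
Δθ = wrap(-2.2368 − 1.0472) = 2.9992; ω₁ = Δθ/dt₁ = 1.4996
distance = √((-3−2.5)² + (-2−5)²) = 8.9022; v₂ = distance/dt₂ = 3.5609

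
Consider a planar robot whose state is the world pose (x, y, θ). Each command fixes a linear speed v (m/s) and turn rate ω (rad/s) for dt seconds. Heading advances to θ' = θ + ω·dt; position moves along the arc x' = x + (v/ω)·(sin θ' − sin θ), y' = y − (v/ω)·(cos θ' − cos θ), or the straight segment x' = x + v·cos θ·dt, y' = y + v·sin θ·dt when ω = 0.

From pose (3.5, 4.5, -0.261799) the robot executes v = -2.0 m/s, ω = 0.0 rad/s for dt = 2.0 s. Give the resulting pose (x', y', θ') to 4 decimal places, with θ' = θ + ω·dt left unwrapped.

(-0.3637, 5.5353, -0.2618)

θ' = -0.2618 + 0.0·2.0 = -0.2618
ω = 0 → straight: x' = 3.5 + -2.0·cos(-0.2618)·2.0 = -0.3637
y' = 4.5 + -2.0·sin(-0.2618)·2.0 = 5.5353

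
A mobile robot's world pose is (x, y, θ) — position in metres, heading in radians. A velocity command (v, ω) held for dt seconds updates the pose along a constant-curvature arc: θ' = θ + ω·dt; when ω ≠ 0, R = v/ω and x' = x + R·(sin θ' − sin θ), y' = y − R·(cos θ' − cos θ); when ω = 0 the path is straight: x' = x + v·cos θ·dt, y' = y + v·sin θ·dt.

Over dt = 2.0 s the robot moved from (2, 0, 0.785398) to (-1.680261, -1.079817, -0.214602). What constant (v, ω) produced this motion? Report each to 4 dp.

Δθ = -0.214602 − 0.785398 = -1.000000
ω = Δθ/dt = -1.000000/2.0 = -0.5000
R = Δx/(sin θ' − sin θ) = 4.0000
v = R·ω = 4.0000·-0.5000 = -2.0000

v = -2.0000, ω = -0.5000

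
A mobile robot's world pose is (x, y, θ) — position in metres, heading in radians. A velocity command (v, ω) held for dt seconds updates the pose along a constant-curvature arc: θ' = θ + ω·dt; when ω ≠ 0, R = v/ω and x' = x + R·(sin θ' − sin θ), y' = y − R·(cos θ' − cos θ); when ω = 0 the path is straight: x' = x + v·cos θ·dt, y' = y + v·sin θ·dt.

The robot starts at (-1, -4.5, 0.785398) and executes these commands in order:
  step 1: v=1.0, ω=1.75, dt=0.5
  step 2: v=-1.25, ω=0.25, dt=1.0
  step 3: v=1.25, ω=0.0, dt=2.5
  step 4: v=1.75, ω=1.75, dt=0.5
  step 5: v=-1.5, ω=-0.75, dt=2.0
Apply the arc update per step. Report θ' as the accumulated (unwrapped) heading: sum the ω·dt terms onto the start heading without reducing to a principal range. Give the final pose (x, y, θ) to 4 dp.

step 1: θ'=1.6604 (R=0.5714) → pose (-0.8349, -4.0448, 1.6604)
step 2: θ'=1.9104 (R=-5.0000) → pose (-0.5694, -5.2630, 1.9104)
step 3: θ'=1.9104 (straight) → pose (-1.6104, -2.3164, 1.9104)
step 4: θ'=2.7854 (R=1.0000) → pose (-2.2046, -1.7123, 2.7854)
step 5: θ'=1.2854 (R=2.0000) → pose (-0.9829, -4.1499, 1.2854)

(-0.9829, -4.1499, 1.2854)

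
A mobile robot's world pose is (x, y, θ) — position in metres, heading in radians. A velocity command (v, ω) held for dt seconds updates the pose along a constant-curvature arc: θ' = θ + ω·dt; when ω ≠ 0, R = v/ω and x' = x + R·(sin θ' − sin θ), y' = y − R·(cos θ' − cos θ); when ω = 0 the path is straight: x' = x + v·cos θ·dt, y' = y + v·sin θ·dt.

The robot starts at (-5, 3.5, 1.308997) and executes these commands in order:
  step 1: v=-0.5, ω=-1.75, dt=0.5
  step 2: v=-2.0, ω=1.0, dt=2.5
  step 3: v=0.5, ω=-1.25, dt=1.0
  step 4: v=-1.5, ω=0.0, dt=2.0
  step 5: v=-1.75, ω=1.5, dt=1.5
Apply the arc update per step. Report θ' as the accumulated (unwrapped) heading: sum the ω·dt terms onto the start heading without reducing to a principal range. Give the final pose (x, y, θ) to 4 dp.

step 1: θ'=0.4340 (R=0.2857) → pose (-5.1558, 3.3147, 0.4340)
step 2: θ'=2.9340 (R=-2.0000) → pose (-4.7271, -0.4569, 2.9340)
step 3: θ'=1.6840 (R=-0.4000) → pose (-5.0420, -0.1107, 1.6840)
step 4: θ'=1.6840 (straight) → pose (-4.7032, -3.0915, 1.6840)
step 5: θ'=3.9340 (R=-1.1667) → pose (-2.7133, -3.7789, 3.9340)

(-2.7133, -3.7789, 3.9340)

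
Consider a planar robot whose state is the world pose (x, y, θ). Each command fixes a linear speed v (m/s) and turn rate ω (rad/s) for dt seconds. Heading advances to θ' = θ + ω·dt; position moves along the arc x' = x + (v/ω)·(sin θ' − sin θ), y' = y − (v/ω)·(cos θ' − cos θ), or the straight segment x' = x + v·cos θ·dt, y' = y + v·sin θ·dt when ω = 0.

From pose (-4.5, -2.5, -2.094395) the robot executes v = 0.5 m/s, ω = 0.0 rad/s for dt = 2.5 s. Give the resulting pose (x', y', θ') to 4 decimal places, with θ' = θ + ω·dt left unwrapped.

θ' = -2.0944 + 0.0·2.5 = -2.0944
ω = 0 → straight: x' = -4.5 + 0.5·cos(-2.0944)·2.5 = -5.1250
y' = -2.5 + 0.5·sin(-2.0944)·2.5 = -3.5825

(-5.1250, -3.5825, -2.0944)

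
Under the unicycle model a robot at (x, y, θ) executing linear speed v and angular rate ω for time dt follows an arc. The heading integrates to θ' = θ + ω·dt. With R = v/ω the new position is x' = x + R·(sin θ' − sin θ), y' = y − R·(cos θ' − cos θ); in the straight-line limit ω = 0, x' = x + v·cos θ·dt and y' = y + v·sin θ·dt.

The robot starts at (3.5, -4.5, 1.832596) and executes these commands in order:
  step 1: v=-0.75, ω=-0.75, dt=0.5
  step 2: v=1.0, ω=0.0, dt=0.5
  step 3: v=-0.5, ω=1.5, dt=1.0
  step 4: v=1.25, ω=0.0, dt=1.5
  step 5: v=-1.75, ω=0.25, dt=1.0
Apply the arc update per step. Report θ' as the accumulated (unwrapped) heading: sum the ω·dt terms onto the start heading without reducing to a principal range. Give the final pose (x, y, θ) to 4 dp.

step 1: θ'=1.4576 (R=1.0000) → pose (3.5277, -4.8718, 1.4576)
step 2: θ'=1.4576 (straight) → pose (3.5842, -4.3750, 1.4576)
step 3: θ'=2.9576 (R=-0.3333) → pose (3.8544, -4.7403, 2.9576)
step 4: θ'=2.9576 (straight) → pose (2.0110, -4.3973, 2.9576)
step 5: θ'=3.2076 (R=-7.0000) → pose (3.7534, -4.5002, 3.2076)

(3.7534, -4.5002, 3.2076)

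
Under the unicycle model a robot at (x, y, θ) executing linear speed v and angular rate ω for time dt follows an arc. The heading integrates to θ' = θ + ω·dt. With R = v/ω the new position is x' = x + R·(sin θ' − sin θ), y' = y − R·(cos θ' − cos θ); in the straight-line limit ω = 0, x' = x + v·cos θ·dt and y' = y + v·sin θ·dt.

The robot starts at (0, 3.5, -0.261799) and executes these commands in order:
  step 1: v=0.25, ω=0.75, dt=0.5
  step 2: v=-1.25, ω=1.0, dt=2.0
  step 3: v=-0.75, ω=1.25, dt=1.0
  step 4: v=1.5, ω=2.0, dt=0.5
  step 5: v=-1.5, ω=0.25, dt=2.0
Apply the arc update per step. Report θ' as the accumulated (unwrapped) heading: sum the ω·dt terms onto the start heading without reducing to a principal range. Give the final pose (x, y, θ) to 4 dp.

step 1: θ'=0.1132 (R=0.3333) → pose (0.1239, 3.4908, 0.1132)
step 2: θ'=2.1132 (R=-1.2500) → pose (-0.8055, 1.6035, 2.1132)
step 3: θ'=3.3632 (R=-0.6000) → pose (-0.1597, 1.3279, 3.3632)
step 4: θ'=4.3632 (R=0.7500) → pose (-0.6996, 0.8529, 4.3632)
step 5: θ'=4.8632 (R=-6.0000) → pose (-0.4056, 3.8071, 4.8632)

(-0.4056, 3.8071, 4.8632)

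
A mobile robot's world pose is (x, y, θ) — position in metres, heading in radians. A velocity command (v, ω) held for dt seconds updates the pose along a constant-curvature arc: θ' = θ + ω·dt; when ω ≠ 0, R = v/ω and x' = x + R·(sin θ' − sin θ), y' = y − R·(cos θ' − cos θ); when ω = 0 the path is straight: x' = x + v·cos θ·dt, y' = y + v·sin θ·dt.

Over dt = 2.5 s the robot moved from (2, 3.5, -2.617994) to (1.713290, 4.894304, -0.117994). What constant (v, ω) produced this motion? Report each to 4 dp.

Δθ = -0.117994 − -2.617994 = 2.500000
ω = Δθ/dt = 2.500000/2.5 = 1.0000
R = −Δy/(cos θ' − cos θ) = -0.7500
v = R·ω = -0.7500·1.0000 = -0.7500

v = -0.7500, ω = 1.0000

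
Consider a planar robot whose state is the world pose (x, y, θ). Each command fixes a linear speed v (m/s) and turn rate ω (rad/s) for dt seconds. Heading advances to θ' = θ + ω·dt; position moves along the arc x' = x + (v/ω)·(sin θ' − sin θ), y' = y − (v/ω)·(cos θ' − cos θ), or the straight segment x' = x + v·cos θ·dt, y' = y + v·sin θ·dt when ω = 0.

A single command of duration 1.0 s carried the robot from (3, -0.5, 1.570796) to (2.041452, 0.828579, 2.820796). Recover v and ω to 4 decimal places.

Δθ = 2.820796 − 1.570796 = 1.250000
ω = Δθ/dt = 1.250000/1.0 = 1.2500
R = −Δy/(cos θ' − cos θ) = 1.4000
v = R·ω = 1.4000·1.2500 = 1.7500

v = 1.7500, ω = 1.2500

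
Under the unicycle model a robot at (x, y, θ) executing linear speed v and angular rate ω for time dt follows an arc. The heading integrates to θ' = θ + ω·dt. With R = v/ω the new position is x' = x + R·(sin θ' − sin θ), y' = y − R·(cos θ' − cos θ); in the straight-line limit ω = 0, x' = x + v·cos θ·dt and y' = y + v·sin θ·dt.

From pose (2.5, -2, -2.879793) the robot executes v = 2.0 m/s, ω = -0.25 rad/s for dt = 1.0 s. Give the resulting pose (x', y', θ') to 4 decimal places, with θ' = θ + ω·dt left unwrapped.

θ' = -2.8798 + -0.25·1.0 = -3.1298
R = v/ω = 2.0/-0.25 = -8.0000
x' = 2.5 + -8.0000·(sin -3.1298 − sin -2.8798) = 0.5238
y' = -2 − -8.0000·(cos -3.1298 − cos -2.8798) = -2.2720

(0.5238, -2.2720, -3.1298)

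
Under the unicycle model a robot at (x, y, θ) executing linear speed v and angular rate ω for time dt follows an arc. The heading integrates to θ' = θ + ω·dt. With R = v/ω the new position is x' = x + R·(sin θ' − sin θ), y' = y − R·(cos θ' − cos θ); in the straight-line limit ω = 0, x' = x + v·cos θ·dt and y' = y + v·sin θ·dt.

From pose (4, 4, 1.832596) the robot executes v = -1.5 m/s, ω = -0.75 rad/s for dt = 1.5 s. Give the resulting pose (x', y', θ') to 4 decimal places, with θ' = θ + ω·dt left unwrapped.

(3.3682, 1.9625, 0.7076)

θ' = 1.8326 + -0.75·1.5 = 0.7076
R = v/ω = -1.5/-0.75 = 2.0000
x' = 4 + 2.0000·(sin 0.7076 − sin 1.8326) = 3.3682
y' = 4 − 2.0000·(cos 0.7076 − cos 1.8326) = 1.9625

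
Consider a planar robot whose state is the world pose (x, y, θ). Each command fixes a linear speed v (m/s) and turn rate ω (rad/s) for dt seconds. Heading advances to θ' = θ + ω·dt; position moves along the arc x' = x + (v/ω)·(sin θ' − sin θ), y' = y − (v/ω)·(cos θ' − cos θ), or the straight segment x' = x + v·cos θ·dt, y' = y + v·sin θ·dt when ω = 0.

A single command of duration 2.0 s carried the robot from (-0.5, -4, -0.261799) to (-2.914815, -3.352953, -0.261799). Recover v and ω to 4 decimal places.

Δθ = -0.261799 − -0.261799 = 0.000000
ω = Δθ/dt = 0.000000/2.0 = 0.0000
ω = 0 → v = (Δx·cos θ + Δy·sin θ)/dt = -1.2500

v = -1.2500, ω = 0.0000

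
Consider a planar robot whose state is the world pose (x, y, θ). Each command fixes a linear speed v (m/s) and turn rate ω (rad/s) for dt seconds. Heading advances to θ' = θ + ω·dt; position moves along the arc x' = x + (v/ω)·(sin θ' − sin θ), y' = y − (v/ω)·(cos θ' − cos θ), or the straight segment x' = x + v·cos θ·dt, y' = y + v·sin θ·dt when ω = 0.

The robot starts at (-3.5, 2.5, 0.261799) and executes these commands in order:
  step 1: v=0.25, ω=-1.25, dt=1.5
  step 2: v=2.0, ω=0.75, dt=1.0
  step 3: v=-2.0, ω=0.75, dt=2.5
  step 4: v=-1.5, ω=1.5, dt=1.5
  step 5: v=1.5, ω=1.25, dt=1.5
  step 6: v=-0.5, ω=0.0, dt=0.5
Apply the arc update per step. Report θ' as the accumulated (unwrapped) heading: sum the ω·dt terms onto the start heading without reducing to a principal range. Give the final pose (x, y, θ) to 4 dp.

(-6.9827, -2.8480, 5.1368)

step 1: θ'=-1.6132 (R=-0.2000) → pose (-3.2484, 2.2983, -1.6132)
step 2: θ'=-0.8632 (R=2.6667) → pose (-2.6106, 0.4519, -0.8632)
step 3: θ'=1.0118 (R=-2.6667) → pose (-6.8979, 0.1328, 1.0118)
step 4: θ'=3.2618 (R=-1.0000) → pose (-5.9302, -1.3903, 3.2618)
step 5: θ'=5.1368 (R=1.2000) → pose (-6.8798, -3.0758, 5.1368)
step 6: θ'=5.1368 (straight) → pose (-6.9827, -2.8480, 5.1368)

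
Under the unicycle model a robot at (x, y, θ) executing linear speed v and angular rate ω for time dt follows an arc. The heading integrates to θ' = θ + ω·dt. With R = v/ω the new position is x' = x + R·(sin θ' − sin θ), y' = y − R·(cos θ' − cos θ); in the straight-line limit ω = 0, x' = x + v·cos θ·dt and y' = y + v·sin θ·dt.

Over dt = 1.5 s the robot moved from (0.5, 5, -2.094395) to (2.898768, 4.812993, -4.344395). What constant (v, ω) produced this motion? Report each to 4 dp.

Δθ = -4.344395 − -2.094395 = -2.250000
ω = Δθ/dt = -2.250000/1.5 = -1.5000
R = Δx/(sin θ' − sin θ) = 1.3333
v = R·ω = 1.3333·-1.5000 = -2.0000

v = -2.0000, ω = -1.5000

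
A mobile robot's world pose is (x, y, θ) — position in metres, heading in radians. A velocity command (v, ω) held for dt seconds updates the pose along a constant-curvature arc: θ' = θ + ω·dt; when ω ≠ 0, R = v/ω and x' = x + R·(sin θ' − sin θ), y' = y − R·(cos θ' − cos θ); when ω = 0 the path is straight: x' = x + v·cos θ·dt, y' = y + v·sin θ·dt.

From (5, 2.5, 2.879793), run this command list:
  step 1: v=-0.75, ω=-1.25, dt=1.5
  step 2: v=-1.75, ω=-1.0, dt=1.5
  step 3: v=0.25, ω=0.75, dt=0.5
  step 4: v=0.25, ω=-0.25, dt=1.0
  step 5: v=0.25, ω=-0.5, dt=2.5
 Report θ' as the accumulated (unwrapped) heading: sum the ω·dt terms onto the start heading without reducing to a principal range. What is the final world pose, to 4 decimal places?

step 1: θ'=1.0048 (R=0.6000) → pose (5.3511, 1.5987, 1.0048)
step 2: θ'=-0.4952 (R=1.7500) → pose (3.0424, 0.9974, -0.4952)
step 3: θ'=-0.1202 (R=0.3333) → pose (3.1609, 0.9597, -0.1202)
step 4: θ'=-0.3702 (R=-1.0000) → pose (3.4027, 0.8992, -0.3702)
step 5: θ'=-1.6202 (R=-0.5000) → pose (3.7212, 0.4084, -1.6202)

(3.7212, 0.4084, -1.6202)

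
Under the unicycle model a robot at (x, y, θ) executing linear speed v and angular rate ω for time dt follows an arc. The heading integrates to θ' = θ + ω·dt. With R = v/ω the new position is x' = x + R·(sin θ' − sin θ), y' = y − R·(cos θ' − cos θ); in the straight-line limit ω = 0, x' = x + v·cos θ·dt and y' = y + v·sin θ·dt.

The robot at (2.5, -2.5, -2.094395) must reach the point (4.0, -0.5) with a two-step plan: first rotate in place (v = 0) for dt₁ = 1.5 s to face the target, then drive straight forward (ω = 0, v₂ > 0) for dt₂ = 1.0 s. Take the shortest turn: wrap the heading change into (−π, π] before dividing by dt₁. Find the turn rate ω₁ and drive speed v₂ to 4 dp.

ω₁ = 2.0145, v₂ = 2.5000

heading to target = atan2(-0.5−-2.5, 4−2.5) = 0.9273
Δθ = wrap(0.9273 − -2.0944) = 3.0217; ω₁ = Δθ/dt₁ = 2.0145
distance = √((4−2.5)² + (-0.5−-2.5)²) = 2.5000; v₂ = distance/dt₂ = 2.5000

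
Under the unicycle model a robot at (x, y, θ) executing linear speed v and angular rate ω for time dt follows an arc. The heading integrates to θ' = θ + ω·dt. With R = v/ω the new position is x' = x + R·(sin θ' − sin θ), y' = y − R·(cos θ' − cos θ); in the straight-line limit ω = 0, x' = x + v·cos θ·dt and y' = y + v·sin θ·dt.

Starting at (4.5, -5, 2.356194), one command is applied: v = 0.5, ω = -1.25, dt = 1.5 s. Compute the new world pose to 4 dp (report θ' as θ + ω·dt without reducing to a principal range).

θ' = 2.3562 + -1.25·1.5 = 0.4812
R = v/ω = 0.5/-1.25 = -0.4000
x' = 4.5 + -0.4000·(sin 0.4812 − sin 2.3562) = 4.5977
y' = -5 − -0.4000·(cos 0.4812 − cos 2.3562) = -4.3626

(4.5977, -4.3626, 0.4812)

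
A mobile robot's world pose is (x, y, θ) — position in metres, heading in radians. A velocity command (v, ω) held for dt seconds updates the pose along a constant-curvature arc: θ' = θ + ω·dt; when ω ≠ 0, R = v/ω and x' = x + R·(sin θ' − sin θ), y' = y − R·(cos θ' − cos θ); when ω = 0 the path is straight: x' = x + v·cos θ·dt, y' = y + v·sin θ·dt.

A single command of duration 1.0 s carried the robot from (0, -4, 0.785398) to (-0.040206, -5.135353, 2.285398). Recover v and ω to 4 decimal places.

Δθ = 2.285398 − 0.785398 = 1.500000
ω = Δθ/dt = 1.500000/1.0 = 1.5000
R = −Δy/(cos θ' − cos θ) = -0.8333
v = R·ω = -0.8333·1.5000 = -1.2500

v = -1.2500, ω = 1.5000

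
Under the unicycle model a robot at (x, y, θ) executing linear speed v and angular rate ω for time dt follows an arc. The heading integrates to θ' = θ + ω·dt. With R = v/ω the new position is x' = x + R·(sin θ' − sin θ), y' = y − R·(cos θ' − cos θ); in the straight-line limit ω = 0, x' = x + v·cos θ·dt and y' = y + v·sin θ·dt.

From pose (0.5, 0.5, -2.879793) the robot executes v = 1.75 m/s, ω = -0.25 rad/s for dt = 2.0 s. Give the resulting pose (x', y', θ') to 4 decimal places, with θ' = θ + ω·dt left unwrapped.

θ' = -2.8798 + -0.25·2.0 = -3.3798
R = v/ω = 1.75/-0.25 = -7.0000
x' = 0.5 + -7.0000·(sin -3.3798 − sin -2.8798) = -2.9634
y' = 0.5 − -7.0000·(cos -3.3798 − cos -2.8798) = 0.4591

(-2.9634, 0.4591, -3.3798)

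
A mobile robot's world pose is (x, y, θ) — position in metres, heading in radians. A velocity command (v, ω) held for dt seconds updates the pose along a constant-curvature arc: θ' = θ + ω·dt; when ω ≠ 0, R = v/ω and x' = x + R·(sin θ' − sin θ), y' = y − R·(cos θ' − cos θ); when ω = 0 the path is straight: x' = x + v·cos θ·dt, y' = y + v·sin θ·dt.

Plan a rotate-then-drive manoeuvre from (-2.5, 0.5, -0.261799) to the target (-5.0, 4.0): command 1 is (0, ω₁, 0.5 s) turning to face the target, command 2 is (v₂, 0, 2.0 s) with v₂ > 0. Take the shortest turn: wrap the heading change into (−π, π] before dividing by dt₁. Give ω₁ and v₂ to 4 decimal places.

ω₁ = 4.9057, v₂ = 2.1506

heading to target = atan2(4−0.5, -5−-2.5) = 2.1910
Δθ = wrap(2.1910 − -0.2618) = 2.4528; ω₁ = Δθ/dt₁ = 4.9057
distance = √((-5−-2.5)² + (4−0.5)²) = 4.3012; v₂ = distance/dt₂ = 2.1506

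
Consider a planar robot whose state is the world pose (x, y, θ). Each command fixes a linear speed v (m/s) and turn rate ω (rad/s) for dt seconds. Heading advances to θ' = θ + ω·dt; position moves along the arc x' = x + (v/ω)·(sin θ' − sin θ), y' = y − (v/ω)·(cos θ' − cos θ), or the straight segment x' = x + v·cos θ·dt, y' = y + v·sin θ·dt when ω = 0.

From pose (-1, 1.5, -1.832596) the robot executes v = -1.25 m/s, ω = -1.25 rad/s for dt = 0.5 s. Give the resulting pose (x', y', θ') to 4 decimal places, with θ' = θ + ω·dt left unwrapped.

(-0.6660, 2.0162, -2.4576)

θ' = -1.8326 + -1.25·0.5 = -2.4576
R = v/ω = -1.25/-1.25 = 1.0000
x' = -1 + 1.0000·(sin -2.4576 − sin -1.8326) = -0.6660
y' = 1.5 − 1.0000·(cos -2.4576 − cos -1.8326) = 2.0162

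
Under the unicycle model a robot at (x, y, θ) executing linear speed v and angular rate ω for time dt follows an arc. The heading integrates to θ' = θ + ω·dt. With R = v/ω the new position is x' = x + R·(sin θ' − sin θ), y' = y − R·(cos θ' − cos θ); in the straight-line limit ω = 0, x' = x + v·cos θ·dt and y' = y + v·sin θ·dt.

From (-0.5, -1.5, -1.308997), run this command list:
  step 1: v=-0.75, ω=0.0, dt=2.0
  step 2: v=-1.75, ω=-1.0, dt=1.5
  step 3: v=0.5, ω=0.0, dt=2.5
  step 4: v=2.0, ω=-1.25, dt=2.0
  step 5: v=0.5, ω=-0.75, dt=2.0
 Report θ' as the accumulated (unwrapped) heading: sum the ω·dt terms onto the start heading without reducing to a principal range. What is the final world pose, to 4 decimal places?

(-1.9106, 4.2611, -6.8090)

step 1: θ'=-1.3090 (straight) → pose (-0.8882, -0.0511, -1.3090)
step 2: θ'=-2.8090 (R=1.7500) → pose (0.2308, 2.0559, -2.8090)
step 3: θ'=-2.8090 (straight) → pose (-0.9507, 1.6478, -2.8090)
step 4: θ'=-5.3090 (R=-1.6000) → pose (-2.7967, 4.0591, -5.3090)
step 5: θ'=-6.8090 (R=-0.6667) → pose (-1.9106, 4.2611, -6.8090)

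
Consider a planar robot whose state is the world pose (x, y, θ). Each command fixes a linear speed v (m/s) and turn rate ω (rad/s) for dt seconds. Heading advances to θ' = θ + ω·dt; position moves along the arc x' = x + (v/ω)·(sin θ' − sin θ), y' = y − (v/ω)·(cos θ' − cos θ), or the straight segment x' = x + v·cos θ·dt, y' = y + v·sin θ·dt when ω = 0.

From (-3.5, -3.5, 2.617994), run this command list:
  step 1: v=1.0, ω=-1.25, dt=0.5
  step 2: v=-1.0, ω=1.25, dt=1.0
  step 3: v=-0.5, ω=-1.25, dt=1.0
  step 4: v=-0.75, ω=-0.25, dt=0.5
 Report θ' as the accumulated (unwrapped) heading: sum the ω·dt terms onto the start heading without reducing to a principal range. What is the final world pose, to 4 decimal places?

step 1: θ'=1.9930 (R=-0.8000) → pose (-3.8298, -3.1350, 1.9930)
step 2: θ'=3.2430 (R=-0.8000) → pose (-3.0190, -3.6031, 3.2430)
step 3: θ'=1.9930 (R=0.4000) → pose (-2.6137, -3.8371, 1.9930)
step 4: θ'=1.8680 (R=3.0000) → pose (-2.4817, -4.1879, 1.8680)

(-2.4817, -4.1879, 1.8680)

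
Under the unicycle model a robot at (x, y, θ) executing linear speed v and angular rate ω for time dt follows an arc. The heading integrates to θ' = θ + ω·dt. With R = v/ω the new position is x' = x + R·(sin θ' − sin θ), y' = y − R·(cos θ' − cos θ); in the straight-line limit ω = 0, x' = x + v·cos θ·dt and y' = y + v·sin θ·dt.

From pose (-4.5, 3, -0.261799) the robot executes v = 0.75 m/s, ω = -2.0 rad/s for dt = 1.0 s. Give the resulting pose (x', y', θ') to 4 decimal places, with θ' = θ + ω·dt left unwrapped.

(-4.3081, 2.3988, -2.2618)

θ' = -0.2618 + -2.0·1.0 = -2.2618
R = v/ω = 0.75/-2.0 = -0.3750
x' = -4.5 + -0.3750·(sin -2.2618 − sin -0.2618) = -4.3081
y' = 3 − -0.3750·(cos -2.2618 − cos -0.2618) = 2.3988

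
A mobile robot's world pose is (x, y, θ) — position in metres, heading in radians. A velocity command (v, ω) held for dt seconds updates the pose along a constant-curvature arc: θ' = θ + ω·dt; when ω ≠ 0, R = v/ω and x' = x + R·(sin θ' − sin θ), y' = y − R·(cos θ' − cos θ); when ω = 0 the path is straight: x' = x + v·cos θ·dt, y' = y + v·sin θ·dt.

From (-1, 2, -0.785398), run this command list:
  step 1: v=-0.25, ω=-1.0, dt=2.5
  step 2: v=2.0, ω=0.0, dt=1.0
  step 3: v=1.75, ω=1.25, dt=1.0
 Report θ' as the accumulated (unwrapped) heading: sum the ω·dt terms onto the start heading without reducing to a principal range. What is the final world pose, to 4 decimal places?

step 1: θ'=-3.2854 (R=0.2500) → pose (-0.7874, 2.4242, -3.2854)
step 2: θ'=-3.2854 (straight) → pose (-2.7668, 2.7108, -3.2854)
step 3: θ'=-2.0354 (R=1.4000) → pose (-4.2190, 1.9526, -2.0354)

(-4.2190, 1.9526, -2.0354)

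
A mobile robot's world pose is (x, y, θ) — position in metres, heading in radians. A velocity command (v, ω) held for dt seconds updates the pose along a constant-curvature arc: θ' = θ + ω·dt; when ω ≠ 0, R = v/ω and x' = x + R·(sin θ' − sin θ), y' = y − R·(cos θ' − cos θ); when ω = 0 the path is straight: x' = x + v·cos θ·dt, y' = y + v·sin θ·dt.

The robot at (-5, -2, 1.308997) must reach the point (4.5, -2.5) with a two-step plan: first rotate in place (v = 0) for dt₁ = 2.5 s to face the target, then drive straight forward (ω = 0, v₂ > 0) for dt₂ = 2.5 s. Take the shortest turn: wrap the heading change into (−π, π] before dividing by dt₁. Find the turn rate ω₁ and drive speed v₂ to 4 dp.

heading to target = atan2(-2.5−-2, 4.5−-5) = -0.0526
Δθ = wrap(-0.0526 − 1.3090) = -1.3616; ω₁ = Δθ/dt₁ = -0.5446
distance = √((4.5−-5)² + (-2.5−-2)²) = 9.5131; v₂ = distance/dt₂ = 3.8053

ω₁ = -0.5446, v₂ = 3.8053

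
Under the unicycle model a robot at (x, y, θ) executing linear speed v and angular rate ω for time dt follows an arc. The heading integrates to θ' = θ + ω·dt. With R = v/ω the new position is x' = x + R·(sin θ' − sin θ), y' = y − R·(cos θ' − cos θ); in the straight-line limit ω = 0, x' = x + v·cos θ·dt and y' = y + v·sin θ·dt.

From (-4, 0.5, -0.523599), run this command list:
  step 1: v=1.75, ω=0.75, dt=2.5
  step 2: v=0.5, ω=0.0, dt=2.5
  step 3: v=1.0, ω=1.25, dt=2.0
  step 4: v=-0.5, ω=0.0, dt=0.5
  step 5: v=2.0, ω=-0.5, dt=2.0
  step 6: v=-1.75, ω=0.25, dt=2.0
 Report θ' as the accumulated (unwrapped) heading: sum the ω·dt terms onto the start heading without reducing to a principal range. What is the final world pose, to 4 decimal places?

(-1.6869, 3.2388, 3.3514)

step 1: θ'=1.3514 (R=2.3333) → pose (-0.5559, 2.0129, 1.3514)
step 2: θ'=1.3514 (straight) → pose (-0.2839, 3.2329, 1.3514)
step 3: θ'=3.8514 (R=0.8000) → pose (-1.5861, 4.0138, 3.8514)
step 4: θ'=3.8514 (straight) → pose (-1.3964, 4.1768, 3.8514)
step 5: θ'=2.8514 (R=-4.0000) → pose (-5.1477, 3.3780, 2.8514)
step 6: θ'=3.3514 (R=-7.0000) → pose (-1.6869, 3.2388, 3.3514)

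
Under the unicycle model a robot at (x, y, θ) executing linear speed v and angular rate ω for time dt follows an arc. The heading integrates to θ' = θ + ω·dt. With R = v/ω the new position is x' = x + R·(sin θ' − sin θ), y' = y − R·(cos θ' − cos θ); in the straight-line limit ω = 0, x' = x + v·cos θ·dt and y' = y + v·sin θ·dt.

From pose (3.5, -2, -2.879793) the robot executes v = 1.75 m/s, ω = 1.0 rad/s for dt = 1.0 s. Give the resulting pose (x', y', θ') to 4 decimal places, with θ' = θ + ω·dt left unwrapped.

(2.2858, -3.1582, -1.8798)

θ' = -2.8798 + 1.0·1.0 = -1.8798
R = v/ω = 1.75/1.0 = 1.7500
x' = 3.5 + 1.7500·(sin -1.8798 − sin -2.8798) = 2.2858
y' = -2 − 1.7500·(cos -1.8798 − cos -2.8798) = -3.1582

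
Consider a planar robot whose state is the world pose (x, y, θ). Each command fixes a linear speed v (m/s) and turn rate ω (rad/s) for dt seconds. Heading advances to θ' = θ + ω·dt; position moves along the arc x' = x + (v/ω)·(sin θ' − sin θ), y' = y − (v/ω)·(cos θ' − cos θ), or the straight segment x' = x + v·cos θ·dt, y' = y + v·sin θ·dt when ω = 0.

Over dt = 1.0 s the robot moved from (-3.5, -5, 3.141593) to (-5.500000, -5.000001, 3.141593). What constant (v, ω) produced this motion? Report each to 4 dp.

Δθ = 3.141593 − 3.141593 = 0.000000
ω = Δθ/dt = 0.000000/1.0 = 0.0000
ω = 0 → v = (Δx·cos θ + Δy·sin θ)/dt = 2.0000

v = 2.0000, ω = 0.0000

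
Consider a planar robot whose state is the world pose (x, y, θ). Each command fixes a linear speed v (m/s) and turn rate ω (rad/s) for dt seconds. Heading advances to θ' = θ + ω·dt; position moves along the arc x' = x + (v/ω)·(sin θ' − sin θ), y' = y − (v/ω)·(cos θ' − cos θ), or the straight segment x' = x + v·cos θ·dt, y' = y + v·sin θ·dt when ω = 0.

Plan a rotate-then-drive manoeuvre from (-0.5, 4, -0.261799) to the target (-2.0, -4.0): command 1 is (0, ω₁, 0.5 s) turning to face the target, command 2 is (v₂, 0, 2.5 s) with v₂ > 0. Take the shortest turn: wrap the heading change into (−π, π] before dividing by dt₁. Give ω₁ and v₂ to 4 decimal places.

ω₁ = -2.9887, v₂ = 3.2558

heading to target = atan2(-4−4, -2−-0.5) = -1.7561
Δθ = wrap(-1.7561 − -0.2618) = -1.4943; ω₁ = Δθ/dt₁ = -2.9887
distance = √((-2−-0.5)² + (-4−4)²) = 8.1394; v₂ = distance/dt₂ = 3.2558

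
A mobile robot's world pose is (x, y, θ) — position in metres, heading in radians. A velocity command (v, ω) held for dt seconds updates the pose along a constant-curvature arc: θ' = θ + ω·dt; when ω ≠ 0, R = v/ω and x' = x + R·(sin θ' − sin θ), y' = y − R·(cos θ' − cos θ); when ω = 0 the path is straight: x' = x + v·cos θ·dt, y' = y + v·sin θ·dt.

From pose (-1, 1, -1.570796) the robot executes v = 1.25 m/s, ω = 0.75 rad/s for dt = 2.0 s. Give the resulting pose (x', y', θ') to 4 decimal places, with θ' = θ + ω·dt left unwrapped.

(0.5488, -0.6625, -0.0708)

θ' = -1.5708 + 0.75·2.0 = -0.0708
R = v/ω = 1.25/0.75 = 1.6667
x' = -1 + 1.6667·(sin -0.0708 − sin -1.5708) = 0.5488
y' = 1 − 1.6667·(cos -0.0708 − cos -1.5708) = -0.6625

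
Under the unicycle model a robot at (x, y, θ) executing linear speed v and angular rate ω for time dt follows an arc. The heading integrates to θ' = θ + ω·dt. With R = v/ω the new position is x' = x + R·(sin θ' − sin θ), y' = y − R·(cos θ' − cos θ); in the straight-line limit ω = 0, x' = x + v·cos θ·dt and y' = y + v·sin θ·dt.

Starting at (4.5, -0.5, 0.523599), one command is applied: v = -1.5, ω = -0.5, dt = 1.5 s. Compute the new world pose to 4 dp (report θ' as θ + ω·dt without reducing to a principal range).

(2.3266, -0.8254, -0.2264)

θ' = 0.5236 + -0.5·1.5 = -0.2264
R = v/ω = -1.5/-0.5 = 3.0000
x' = 4.5 + 3.0000·(sin -0.2264 − sin 0.5236) = 2.3266
y' = -0.5 − 3.0000·(cos -0.2264 − cos 0.5236) = -0.8254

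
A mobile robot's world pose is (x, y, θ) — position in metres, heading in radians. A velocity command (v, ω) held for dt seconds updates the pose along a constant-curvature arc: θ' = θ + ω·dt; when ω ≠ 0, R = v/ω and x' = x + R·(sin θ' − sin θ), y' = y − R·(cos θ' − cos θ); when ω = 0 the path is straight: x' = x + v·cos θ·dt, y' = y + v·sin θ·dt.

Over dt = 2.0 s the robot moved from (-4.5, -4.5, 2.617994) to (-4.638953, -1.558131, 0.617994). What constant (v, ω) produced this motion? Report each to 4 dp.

Δθ = 0.617994 − 2.617994 = -2.000000
ω = Δθ/dt = -2.000000/2.0 = -1.0000
R = −Δy/(cos θ' − cos θ) = -1.7500
v = R·ω = -1.7500·-1.0000 = 1.7500

v = 1.7500, ω = -1.0000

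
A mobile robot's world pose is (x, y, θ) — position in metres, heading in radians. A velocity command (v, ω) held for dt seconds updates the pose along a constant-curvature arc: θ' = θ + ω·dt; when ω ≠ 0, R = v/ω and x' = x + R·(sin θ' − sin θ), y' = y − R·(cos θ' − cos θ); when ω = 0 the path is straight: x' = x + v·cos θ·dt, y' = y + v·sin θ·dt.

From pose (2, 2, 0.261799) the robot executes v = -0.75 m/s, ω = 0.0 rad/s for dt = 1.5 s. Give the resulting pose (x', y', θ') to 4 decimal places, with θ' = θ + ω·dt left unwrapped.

θ' = 0.2618 + 0.0·1.5 = 0.2618
ω = 0 → straight: x' = 2 + -0.75·cos(0.2618)·1.5 = 0.9133
y' = 2 + -0.75·sin(0.2618)·1.5 = 1.7088

(0.9133, 1.7088, 0.2618)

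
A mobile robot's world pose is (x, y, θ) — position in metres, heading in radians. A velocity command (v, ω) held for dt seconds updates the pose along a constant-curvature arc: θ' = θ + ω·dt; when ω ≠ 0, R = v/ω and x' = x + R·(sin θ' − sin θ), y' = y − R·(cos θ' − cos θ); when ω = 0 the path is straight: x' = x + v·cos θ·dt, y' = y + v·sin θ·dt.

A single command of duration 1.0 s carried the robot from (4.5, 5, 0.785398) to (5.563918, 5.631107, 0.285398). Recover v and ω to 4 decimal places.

Δθ = 0.285398 − 0.785398 = -0.500000
ω = Δθ/dt = -0.500000/1.0 = -0.5000
R = Δx/(sin θ' − sin θ) = -2.5000
v = R·ω = -2.5000·-0.5000 = 1.2500

v = 1.2500, ω = -0.5000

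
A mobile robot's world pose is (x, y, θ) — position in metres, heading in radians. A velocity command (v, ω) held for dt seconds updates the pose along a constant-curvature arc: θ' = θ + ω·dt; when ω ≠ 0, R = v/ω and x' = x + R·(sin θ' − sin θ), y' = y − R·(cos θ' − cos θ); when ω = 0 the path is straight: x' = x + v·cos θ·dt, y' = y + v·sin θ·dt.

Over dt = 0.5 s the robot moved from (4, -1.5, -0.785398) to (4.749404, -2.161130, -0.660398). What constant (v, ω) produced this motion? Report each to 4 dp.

v = 2.0000, ω = 0.2500

Δθ = -0.660398 − -0.785398 = 0.125000
ω = Δθ/dt = 0.125000/0.5 = 0.2500
R = Δx/(sin θ' − sin θ) = 8.0000
v = R·ω = 8.0000·0.2500 = 2.0000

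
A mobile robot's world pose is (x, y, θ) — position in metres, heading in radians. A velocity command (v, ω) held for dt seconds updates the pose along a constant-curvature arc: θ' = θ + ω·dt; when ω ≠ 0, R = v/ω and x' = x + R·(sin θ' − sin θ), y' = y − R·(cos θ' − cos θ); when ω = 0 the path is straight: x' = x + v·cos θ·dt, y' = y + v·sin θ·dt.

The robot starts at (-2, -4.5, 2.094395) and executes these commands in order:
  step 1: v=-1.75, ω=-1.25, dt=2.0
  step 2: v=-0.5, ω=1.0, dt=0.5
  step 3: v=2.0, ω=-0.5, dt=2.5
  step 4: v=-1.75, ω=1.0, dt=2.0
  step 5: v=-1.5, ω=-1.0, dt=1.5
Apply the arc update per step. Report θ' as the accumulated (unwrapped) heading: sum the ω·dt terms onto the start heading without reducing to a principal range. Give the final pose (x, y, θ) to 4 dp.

step 1: θ'=-0.4056 (R=1.4000) → pose (-3.7648, -6.4864, -0.4056)
step 2: θ'=0.0944 (R=-0.5000) → pose (-4.0093, -6.4481, 0.0944)
step 3: θ'=-1.1556 (R=-4.0000) → pose (0.0279, -8.8168, -1.1556)
step 4: θ'=0.8444 (R=-1.7500) → pose (-2.8816, -8.3604, 0.8444)
step 5: θ'=-0.6556 (R=1.5000) → pose (-4.9175, -8.5531, -0.6556)

(-4.9175, -8.5531, -0.6556)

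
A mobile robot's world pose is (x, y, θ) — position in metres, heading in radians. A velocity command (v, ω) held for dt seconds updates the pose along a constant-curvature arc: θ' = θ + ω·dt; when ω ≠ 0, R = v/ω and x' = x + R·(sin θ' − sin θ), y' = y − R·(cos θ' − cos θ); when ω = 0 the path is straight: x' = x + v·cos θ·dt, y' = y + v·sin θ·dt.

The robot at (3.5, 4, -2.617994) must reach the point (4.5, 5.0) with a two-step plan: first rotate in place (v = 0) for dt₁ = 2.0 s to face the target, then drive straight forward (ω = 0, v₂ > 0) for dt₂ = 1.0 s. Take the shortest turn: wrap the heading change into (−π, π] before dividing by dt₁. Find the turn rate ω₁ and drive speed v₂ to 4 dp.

ω₁ = -1.4399, v₂ = 1.4142

heading to target = atan2(5−4, 4.5−3.5) = 0.7854
Δθ = wrap(0.7854 − -2.6180) = -2.8798; ω₁ = Δθ/dt₁ = -1.4399
distance = √((4.5−3.5)² + (5−4)²) = 1.4142; v₂ = distance/dt₂ = 1.4142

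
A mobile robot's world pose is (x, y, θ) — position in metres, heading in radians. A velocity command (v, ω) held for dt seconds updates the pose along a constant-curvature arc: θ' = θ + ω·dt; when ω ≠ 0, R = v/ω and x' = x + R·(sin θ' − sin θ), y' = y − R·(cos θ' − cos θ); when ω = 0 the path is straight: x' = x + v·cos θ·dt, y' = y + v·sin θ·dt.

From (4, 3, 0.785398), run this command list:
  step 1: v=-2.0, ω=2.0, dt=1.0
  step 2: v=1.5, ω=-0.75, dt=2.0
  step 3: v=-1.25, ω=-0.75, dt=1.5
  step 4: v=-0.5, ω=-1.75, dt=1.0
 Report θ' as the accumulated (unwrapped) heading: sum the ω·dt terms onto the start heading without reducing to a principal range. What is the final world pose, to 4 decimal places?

step 1: θ'=2.7854 (R=-1.0000) → pose (4.3584, 1.3557, 2.7854)
step 2: θ'=1.2854 (R=-2.0000) → pose (3.1367, 3.7932, 1.2854)
step 3: θ'=0.1604 (R=1.6667) → pose (1.8037, 2.6172, 0.1604)
step 4: θ'=-1.5896 (R=0.2857) → pose (1.4724, 2.9046, -1.5896)

(1.4724, 2.9046, -1.5896)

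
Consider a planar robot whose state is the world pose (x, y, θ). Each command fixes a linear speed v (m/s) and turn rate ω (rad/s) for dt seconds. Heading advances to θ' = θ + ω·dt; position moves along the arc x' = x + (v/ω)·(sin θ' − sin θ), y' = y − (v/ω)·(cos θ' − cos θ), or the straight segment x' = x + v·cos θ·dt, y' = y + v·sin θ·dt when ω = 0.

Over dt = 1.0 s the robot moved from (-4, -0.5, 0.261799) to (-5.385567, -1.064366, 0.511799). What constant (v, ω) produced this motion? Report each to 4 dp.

Δθ = 0.511799 − 0.261799 = 0.250000
ω = Δθ/dt = 0.250000/1.0 = 0.2500
R = Δx/(sin θ' − sin θ) = -6.0000
v = R·ω = -6.0000·0.2500 = -1.5000

v = -1.5000, ω = 0.2500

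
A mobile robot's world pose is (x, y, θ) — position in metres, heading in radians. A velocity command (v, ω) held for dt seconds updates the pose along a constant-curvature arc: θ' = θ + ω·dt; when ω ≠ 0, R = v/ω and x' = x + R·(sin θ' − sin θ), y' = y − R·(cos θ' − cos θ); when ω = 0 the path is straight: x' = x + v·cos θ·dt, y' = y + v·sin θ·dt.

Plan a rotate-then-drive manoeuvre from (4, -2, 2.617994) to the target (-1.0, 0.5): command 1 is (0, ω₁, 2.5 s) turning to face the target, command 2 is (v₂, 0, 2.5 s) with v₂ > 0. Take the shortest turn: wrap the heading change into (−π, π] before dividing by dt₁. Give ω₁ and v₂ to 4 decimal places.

heading to target = atan2(0.5−-2, -1−4) = 2.6779
Δθ = wrap(2.6779 − 2.6180) = 0.0600; ω₁ = Δθ/dt₁ = 0.0240
distance = √((-1−4)² + (0.5−-2)²) = 5.5902; v₂ = distance/dt₂ = 2.2361

ω₁ = 0.0240, v₂ = 2.2361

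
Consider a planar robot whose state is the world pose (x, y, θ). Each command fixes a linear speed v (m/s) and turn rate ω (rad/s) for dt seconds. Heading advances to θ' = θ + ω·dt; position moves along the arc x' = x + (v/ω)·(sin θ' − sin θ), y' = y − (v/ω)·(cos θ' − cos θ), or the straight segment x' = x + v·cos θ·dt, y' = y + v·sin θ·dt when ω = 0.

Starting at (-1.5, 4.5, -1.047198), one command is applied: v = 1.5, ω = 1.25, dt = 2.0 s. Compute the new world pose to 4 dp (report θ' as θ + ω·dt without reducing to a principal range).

(0.7309, 4.9587, 1.4528)

θ' = -1.0472 + 1.25·2.0 = 1.4528
R = v/ω = 1.5/1.25 = 1.2000
x' = -1.5 + 1.2000·(sin 1.4528 − sin -1.0472) = 0.7309
y' = 4.5 − 1.2000·(cos 1.4528 − cos -1.0472) = 4.9587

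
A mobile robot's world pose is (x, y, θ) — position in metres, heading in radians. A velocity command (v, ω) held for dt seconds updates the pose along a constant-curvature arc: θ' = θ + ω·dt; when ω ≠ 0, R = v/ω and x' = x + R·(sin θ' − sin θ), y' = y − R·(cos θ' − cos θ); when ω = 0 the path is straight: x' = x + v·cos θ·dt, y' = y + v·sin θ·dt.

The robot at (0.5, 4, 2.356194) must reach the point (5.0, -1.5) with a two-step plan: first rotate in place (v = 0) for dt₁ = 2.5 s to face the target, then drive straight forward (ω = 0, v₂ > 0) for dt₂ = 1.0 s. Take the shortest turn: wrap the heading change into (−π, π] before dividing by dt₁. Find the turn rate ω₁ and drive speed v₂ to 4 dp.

ω₁ = 1.2168, v₂ = 7.1063

heading to target = atan2(-1.5−4, 5−0.5) = -0.8851
Δθ = wrap(-0.8851 − 2.3562) = 3.0419; ω₁ = Δθ/dt₁ = 1.2168
distance = √((5−0.5)² + (-1.5−4)²) = 7.1063; v₂ = distance/dt₂ = 7.1063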